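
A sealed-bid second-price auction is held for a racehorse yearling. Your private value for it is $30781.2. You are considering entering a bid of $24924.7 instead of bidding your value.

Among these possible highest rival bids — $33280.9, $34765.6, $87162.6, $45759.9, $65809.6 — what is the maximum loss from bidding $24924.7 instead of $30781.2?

$0

$33280.9: same outcome either way → loss $0.
$34765.6: same outcome either way → loss $0.
$87162.6: same outcome either way → loss $0.
$45759.9: same outcome either way → loss $0.
$65809.6: same outcome either way → loss $0.
Maximum loss: $0.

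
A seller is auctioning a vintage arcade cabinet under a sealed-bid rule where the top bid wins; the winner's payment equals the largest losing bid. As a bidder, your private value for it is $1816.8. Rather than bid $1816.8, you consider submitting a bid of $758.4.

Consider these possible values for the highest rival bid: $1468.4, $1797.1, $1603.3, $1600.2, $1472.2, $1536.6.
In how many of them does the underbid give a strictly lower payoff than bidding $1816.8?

The deviation hurts exactly when the highest competing bid lies strictly between $758.4 and $1816.8 — underbidding then forfeits a profitable win.
$1468.4: inside the interval → strictly worse (loss $348.4).
$1797.1: inside the interval → strictly worse (loss $19.7).
$1603.3: inside the interval → strictly worse (loss $213.5).
$1600.2: inside the interval → strictly worse (loss $216.6).
$1472.2: inside the interval → strictly worse (loss $344.6).
$1536.6: inside the interval → strictly worse (loss $280.2).
Count: 6.

6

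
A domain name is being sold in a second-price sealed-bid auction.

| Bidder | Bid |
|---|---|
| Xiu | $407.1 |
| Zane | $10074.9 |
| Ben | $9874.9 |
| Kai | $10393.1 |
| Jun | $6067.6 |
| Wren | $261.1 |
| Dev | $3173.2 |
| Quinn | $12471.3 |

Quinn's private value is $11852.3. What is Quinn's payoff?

$1459.2

Highest bid: Quinn at $12471.3, so Quinn wins.
Second-highest bid: Kai at $10393.1 — that is the price the winner pays.
Quinn's payoff = value − price = $11852.3 − $10393.1 = $1459.2.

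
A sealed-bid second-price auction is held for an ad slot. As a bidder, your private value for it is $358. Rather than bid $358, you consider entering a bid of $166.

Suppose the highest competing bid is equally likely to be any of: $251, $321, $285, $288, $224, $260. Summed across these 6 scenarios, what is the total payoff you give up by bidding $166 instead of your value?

$519

The deviation costs you only when the competing bid falls strictly between $166 and $358; elsewhere both bids give the same outcome.
$251: truthful payoff $107, deviation payoff $0 → loss $107.
$321: truthful payoff $37, deviation payoff $0 → loss $37.
$285: truthful payoff $73, deviation payoff $0 → loss $73.
$288: truthful payoff $70, deviation payoff $0 → loss $70.
$224: truthful payoff $134, deviation payoff $0 → loss $134.
$260: truthful payoff $98, deviation payoff $0 → loss $98.
Total loss = $107 + $37 + $73 + $70 + $134 + $98 = $519.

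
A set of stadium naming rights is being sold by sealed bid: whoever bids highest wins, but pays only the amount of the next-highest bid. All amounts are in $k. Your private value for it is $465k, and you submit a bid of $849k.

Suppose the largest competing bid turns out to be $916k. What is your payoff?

$0k

Your bid $849k is below the highest competing bid $916k, so you lose.
A losing bidder pays nothing and receives nothing: payoff = $0k.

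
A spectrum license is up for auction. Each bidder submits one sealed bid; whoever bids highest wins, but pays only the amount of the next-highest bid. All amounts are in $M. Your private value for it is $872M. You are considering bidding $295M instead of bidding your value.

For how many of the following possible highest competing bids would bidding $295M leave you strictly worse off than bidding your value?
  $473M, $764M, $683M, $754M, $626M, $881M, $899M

The deviation hurts exactly when the highest competing bid lies strictly between $295M and $872M — underbidding then forfeits a profitable win.
$473M: inside the interval → strictly worse (loss $399M).
$764M: inside the interval → strictly worse (loss $108M).
$683M: inside the interval → strictly worse (loss $189M).
$754M: inside the interval → strictly worse (loss $118M).
$626M: inside the interval → strictly worse (loss $246M).
$881M: above both → same outcome either way.
$899M: above both → same outcome either way.
Count: 5.

5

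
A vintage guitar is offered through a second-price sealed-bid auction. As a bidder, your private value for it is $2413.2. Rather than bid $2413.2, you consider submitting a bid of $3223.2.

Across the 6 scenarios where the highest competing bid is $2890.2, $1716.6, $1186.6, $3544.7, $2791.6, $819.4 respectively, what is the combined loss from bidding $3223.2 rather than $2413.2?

The deviation costs you only when the competing bid falls strictly between $2413.2 and $3223.2; elsewhere both bids give the same outcome.
$2890.2: truthful payoff $0, deviation payoff −$477 → loss $477.
$1716.6: outcomes coincide → loss $0.
$1186.6: outcomes coincide → loss $0.
$3544.7: outcomes coincide → loss $0.
$2791.6: truthful payoff $0, deviation payoff −$378.4 → loss $378.4.
$819.4: outcomes coincide → loss $0.
Total loss = $477 + $378.4 = $855.4.

$855.4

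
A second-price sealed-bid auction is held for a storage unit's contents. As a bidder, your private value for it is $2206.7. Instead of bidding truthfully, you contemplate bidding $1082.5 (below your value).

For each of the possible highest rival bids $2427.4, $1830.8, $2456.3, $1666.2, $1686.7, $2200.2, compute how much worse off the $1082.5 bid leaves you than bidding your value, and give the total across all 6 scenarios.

The deviation costs you only when the competing bid falls strictly between $1082.5 and $2206.7; elsewhere both bids give the same outcome.
$2427.4: outcomes coincide → loss $0.
$1830.8: truthful payoff $375.9, deviation payoff $0 → loss $375.9.
$2456.3: outcomes coincide → loss $0.
$1666.2: truthful payoff $540.5, deviation payoff $0 → loss $540.5.
$1686.7: truthful payoff $520, deviation payoff $0 → loss $520.
$2200.2: truthful payoff $6.5, deviation payoff $0 → loss $6.5.
Total loss = $375.9 + $540.5 + $520 + $6.5 = $1442.9.

$1442.9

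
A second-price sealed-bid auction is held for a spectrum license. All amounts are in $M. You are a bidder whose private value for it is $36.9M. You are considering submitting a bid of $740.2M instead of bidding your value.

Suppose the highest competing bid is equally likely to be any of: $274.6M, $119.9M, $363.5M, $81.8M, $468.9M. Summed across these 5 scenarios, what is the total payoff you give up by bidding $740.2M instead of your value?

The deviation costs you only when the competing bid falls strictly between $36.9M and $740.2M; elsewhere both bids give the same outcome.
$274.6M: truthful payoff $0M, deviation payoff −$237.7M → loss $237.7M.
$119.9M: truthful payoff $0M, deviation payoff −$83M → loss $83M.
$363.5M: truthful payoff $0M, deviation payoff −$326.6M → loss $326.6M.
$81.8M: truthful payoff $0M, deviation payoff −$44.9M → loss $44.9M.
$468.9M: truthful payoff $0M, deviation payoff −$432M → loss $432M.
Total loss = $237.7M + $83M + $326.6M + $44.9M + $432M = $1124.2M.

$1124.2M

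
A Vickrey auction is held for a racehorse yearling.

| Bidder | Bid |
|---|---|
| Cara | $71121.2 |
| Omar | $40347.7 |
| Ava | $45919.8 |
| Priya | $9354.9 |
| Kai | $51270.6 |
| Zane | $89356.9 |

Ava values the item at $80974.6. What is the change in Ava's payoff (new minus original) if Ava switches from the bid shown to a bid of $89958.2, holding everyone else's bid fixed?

The highest bid among the other bidders is $89356.9; Ava's bid doesn't change that.
Original bid $45919.8: Ava is not highest (top rival bid is $89356.9); payoff $0.
Alternative bid $89958.2: Ava is highest, pays the top rival bid $89356.9; payoff $80974.6 − $89356.9 = −$8382.3.
Change in payoff = −$8382.3 − ($0) = −$8382.3.

−$8382.3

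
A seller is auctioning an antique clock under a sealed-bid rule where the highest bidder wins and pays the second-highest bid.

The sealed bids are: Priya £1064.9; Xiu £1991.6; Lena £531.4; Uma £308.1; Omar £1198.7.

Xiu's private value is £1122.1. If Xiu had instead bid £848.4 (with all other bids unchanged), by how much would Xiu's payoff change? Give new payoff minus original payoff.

£76.6

The highest bid among the other bidders is £1198.7; Xiu's bid doesn't change that.
Original bid £1991.6: Xiu is highest, pays the top rival bid £1198.7; payoff £1122.1 − £1198.7 = −£76.6.
Alternative bid £848.4: Xiu is not highest (top rival bid is £1198.7); payoff £0.
Change in payoff = £0 − (−£76.6) = £76.6.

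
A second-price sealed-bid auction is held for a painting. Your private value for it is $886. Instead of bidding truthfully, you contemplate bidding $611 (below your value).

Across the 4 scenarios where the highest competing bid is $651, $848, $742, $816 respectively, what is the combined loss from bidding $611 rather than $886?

$487

The deviation costs you only when the competing bid falls strictly between $611 and $886; elsewhere both bids give the same outcome.
$651: truthful payoff $235, deviation payoff $0 → loss $235.
$848: truthful payoff $38, deviation payoff $0 → loss $38.
$742: truthful payoff $144, deviation payoff $0 → loss $144.
$816: truthful payoff $70, deviation payoff $0 → loss $70.
Total loss = $235 + $38 + $144 + $70 = $487.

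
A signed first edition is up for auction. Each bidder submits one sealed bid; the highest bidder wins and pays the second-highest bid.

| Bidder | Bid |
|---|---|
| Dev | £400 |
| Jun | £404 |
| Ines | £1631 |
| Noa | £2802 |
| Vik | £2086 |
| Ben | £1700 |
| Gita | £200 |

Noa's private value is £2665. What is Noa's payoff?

£579

Highest bid: Noa at £2802, so Noa wins.
Second-highest bid: Vik at £2086 — that is the price the winner pays.
Noa's payoff = value − price = £2665 − £2086 = £579.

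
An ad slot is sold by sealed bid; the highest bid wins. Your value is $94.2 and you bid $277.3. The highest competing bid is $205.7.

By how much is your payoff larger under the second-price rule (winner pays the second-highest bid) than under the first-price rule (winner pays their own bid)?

$71.6

You have the highest bid, so you win under either rule.
Second-price: pay $205.7 → payoff −$111.5.
First-price: pay your own bid $277.3 → payoff −$183.1.
Difference = −$111.5 − (−$183.1) = $71.6.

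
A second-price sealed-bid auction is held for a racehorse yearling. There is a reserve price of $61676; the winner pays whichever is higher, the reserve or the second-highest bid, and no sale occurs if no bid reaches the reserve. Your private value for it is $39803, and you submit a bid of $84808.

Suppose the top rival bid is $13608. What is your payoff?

Your bid $84808 is the highest and exceeds the reserve.
Price = max(second-highest bid, reserve) = max($13608, $61676) = $61676.
Payoff = $39803 − $61676 = −$21873.

−$21873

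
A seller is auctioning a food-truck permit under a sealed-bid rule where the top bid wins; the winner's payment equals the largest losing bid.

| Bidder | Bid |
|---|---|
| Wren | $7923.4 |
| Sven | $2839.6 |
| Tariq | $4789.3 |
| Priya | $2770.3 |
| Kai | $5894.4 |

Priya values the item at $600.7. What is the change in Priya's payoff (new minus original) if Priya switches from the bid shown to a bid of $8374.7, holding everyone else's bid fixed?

The highest bid among the other bidders is $7923.4; Priya's bid doesn't change that.
Original bid $2770.3: Priya is not highest (top rival bid is $7923.4); payoff $0.
Alternative bid $8374.7: Priya is highest, pays the top rival bid $7923.4; payoff $600.7 − $7923.4 = −$7322.7.
Change in payoff = −$7322.7 − ($0) = −$7322.7.

−$7322.7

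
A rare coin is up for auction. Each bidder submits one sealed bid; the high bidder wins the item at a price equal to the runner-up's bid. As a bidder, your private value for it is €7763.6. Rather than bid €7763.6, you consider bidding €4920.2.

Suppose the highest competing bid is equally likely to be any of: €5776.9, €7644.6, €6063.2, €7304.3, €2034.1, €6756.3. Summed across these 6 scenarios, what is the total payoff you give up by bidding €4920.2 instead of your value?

€5272.7

The deviation costs you only when the competing bid falls strictly between €4920.2 and €7763.6; elsewhere both bids give the same outcome.
€5776.9: truthful payoff €1986.7, deviation payoff €0 → loss €1986.7.
€7644.6: truthful payoff €119, deviation payoff €0 → loss €119.
€6063.2: truthful payoff €1700.4, deviation payoff €0 → loss €1700.4.
€7304.3: truthful payoff €459.3, deviation payoff €0 → loss €459.3.
€2034.1: outcomes coincide → loss €0.
€6756.3: truthful payoff €1007.3, deviation payoff €0 → loss €1007.3.
Total loss = €1986.7 + €119 + €1700.4 + €459.3 + €1007.3 = €5272.7.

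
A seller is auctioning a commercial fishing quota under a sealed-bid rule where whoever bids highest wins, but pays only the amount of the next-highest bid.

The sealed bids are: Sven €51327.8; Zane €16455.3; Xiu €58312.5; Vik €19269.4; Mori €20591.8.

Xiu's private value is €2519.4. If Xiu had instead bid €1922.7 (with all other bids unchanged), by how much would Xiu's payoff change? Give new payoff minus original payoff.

The highest bid among the other bidders is €51327.8; Xiu's bid doesn't change that.
Original bid €58312.5: Xiu is highest, pays the top rival bid €51327.8; payoff €2519.4 − €51327.8 = −€48808.4.
Alternative bid €1922.7: Xiu is not highest (top rival bid is €51327.8); payoff €0.
Change in payoff = €0 − (−€48808.4) = €48808.4.

€48808.4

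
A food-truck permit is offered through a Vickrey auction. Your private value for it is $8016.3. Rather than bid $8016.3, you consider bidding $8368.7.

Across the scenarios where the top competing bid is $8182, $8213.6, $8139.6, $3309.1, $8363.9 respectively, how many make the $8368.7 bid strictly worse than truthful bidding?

The deviation hurts exactly when the highest competing bid lies strictly between $8016.3 and $8368.7 — overbidding then wins at a price above your value.
$8182: inside the interval → strictly worse (loss $165.7).
$8213.6: inside the interval → strictly worse (loss $197.3).
$8139.6: inside the interval → strictly worse (loss $123.3).
$3309.1: below both → same outcome either way.
$8363.9: inside the interval → strictly worse (loss $347.6).
Count: 4.

4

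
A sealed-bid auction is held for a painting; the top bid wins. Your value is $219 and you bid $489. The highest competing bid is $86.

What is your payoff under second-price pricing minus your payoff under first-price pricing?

You have the highest bid, so you win under either rule.
Second-price: pay $86 → payoff $133.
First-price: pay your own bid $489 → payoff −$270.
Difference = $133 − (−$270) = $403.

$403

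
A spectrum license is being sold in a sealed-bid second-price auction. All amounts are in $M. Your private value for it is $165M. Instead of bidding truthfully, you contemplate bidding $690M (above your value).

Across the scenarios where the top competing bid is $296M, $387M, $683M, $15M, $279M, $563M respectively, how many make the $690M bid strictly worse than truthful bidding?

5

The deviation hurts exactly when the highest competing bid lies strictly between $165M and $690M — overbidding then wins at a price above your value.
$296M: inside the interval → strictly worse (loss $131M).
$387M: inside the interval → strictly worse (loss $222M).
$683M: inside the interval → strictly worse (loss $518M).
$15M: below both → same outcome either way.
$279M: inside the interval → strictly worse (loss $114M).
$563M: inside the interval → strictly worse (loss $398M).
Count: 5.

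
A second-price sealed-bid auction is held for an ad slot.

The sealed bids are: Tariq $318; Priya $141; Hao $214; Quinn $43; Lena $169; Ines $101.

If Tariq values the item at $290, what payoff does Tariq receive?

$76

Highest bid: Tariq at $318, so Tariq wins.
Second-highest bid: Hao at $214 — that is the price the winner pays.
Tariq's payoff = value − price = $290 − $214 = $76.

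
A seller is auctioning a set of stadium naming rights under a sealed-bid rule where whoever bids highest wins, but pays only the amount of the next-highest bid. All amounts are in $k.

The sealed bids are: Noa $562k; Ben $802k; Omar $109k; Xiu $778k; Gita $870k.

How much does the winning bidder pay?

$802k

Highest bid: Gita at $870k, so Gita wins.
Second-highest bid: Ben at $802k — that is the price the winner pays.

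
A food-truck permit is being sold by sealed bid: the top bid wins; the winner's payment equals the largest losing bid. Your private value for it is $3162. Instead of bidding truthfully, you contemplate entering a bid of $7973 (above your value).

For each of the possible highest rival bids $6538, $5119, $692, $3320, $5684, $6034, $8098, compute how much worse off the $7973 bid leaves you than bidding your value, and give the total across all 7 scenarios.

$10885

The deviation costs you only when the competing bid falls strictly between $3162 and $7973; elsewhere both bids give the same outcome.
$6538: truthful payoff $0, deviation payoff −$3376 → loss $3376.
$5119: truthful payoff $0, deviation payoff −$1957 → loss $1957.
$692: outcomes coincide → loss $0.
$3320: truthful payoff $0, deviation payoff −$158 → loss $158.
$5684: truthful payoff $0, deviation payoff −$2522 → loss $2522.
$6034: truthful payoff $0, deviation payoff −$2872 → loss $2872.
$8098: outcomes coincide → loss $0.
Total loss = $3376 + $1957 + $158 + $2522 + $2872 = $10885.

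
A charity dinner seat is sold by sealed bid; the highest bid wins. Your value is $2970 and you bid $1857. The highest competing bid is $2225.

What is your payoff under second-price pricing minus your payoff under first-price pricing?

$0

Your bid $1857 is below $2225, so you lose under either rule.
Payoff is $0 in both cases; difference = $0.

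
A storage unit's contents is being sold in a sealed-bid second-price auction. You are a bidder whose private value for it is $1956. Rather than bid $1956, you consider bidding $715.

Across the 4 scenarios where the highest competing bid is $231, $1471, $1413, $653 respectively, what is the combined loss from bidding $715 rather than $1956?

The deviation costs you only when the competing bid falls strictly between $715 and $1956; elsewhere both bids give the same outcome.
$231: outcomes coincide → loss $0.
$1471: truthful payoff $485, deviation payoff $0 → loss $485.
$1413: truthful payoff $543, deviation payoff $0 → loss $543.
$653: outcomes coincide → loss $0.
Total loss = $485 + $543 = $1028.

$1028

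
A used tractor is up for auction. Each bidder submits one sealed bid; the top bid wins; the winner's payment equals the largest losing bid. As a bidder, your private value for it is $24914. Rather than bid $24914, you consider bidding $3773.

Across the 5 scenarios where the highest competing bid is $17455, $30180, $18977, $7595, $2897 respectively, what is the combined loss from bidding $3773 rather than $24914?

The deviation costs you only when the competing bid falls strictly between $3773 and $24914; elsewhere both bids give the same outcome.
$17455: truthful payoff $7459, deviation payoff $0 → loss $7459.
$30180: outcomes coincide → loss $0.
$18977: truthful payoff $5937, deviation payoff $0 → loss $5937.
$7595: truthful payoff $17319, deviation payoff $0 → loss $17319.
$2897: outcomes coincide → loss $0.
Total loss = $7459 + $5937 + $17319 = $30715.
Truthful bidding weakly dominates here: raising your bid can only win items priced above your value, and lowering it can only forfeit items priced below.

$30715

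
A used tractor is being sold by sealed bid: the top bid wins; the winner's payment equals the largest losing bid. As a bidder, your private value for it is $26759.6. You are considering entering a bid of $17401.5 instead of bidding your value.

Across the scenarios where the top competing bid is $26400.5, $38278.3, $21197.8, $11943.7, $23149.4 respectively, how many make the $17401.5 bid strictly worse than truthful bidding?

The deviation hurts exactly when the highest competing bid lies strictly between $17401.5 and $26759.6 — underbidding then forfeits a profitable win.
$26400.5: inside the interval → strictly worse (loss $359.1).
$38278.3: above both → same outcome either way.
$21197.8: inside the interval → strictly worse (loss $5561.8).
$11943.7: below both → same outcome either way.
$23149.4: inside the interval → strictly worse (loss $3610.2).
Count: 3.

3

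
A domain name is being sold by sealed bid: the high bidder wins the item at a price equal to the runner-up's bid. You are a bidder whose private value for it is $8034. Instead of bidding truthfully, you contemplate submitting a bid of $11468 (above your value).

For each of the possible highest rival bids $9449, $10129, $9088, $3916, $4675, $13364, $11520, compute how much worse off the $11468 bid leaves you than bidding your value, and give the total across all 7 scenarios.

$4564

The deviation costs you only when the competing bid falls strictly between $8034 and $11468; elsewhere both bids give the same outcome.
$9449: truthful payoff $0, deviation payoff −$1415 → loss $1415.
$10129: truthful payoff $0, deviation payoff −$2095 → loss $2095.
$9088: truthful payoff $0, deviation payoff −$1054 → loss $1054.
$3916: outcomes coincide → loss $0.
$4675: outcomes coincide → loss $0.
$13364: outcomes coincide → loss $0.
$11520: outcomes coincide → loss $0.
Total loss = $1415 + $2095 + $1054 = $4564.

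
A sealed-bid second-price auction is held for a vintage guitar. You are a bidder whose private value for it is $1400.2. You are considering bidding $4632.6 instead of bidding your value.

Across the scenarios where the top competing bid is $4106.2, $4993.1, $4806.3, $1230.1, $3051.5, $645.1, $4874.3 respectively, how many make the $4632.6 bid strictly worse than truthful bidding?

2

The deviation hurts exactly when the highest competing bid lies strictly between $1400.2 and $4632.6 — overbidding then wins at a price above your value.
$4106.2: inside the interval → strictly worse (loss $2706).
$4993.1: above both → same outcome either way.
$4806.3: above both → same outcome either way.
$1230.1: below both → same outcome either way.
$3051.5: inside the interval → strictly worse (loss $1651.3).
$645.1: below both → same outcome either way.
$4874.3: above both → same outcome either way.
Count: 2.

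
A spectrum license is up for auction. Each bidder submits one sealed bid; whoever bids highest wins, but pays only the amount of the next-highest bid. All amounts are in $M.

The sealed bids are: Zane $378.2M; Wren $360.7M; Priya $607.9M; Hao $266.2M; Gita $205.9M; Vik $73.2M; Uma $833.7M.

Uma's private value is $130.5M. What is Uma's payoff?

−$477.4M

Highest bid: Uma at $833.7M, so Uma wins.
Second-highest bid: Priya at $607.9M — that is the price the winner pays.
Uma's payoff = value − price = $130.5M − $607.9M = −$477.4M.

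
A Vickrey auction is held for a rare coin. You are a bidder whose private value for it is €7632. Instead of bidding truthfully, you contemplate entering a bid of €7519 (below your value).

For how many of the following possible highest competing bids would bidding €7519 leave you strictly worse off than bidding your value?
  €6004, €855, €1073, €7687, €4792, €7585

1

The deviation hurts exactly when the highest competing bid lies strictly between €7519 and €7632 — underbidding then forfeits a profitable win.
€6004: below both → same outcome either way.
€855: below both → same outcome either way.
€1073: below both → same outcome either way.
€7687: above both → same outcome either way.
€4792: below both → same outcome either way.
€7585: inside the interval → strictly worse (loss €47).
Count: 1.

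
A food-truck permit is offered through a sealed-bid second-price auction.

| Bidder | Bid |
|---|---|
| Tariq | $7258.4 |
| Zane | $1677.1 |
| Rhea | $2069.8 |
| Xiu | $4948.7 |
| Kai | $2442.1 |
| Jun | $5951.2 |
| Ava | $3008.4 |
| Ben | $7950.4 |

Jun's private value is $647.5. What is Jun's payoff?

$0

Highest bid: Ben at $7950.4, so Ben wins.
Second-highest bid: Tariq at $7258.4 — that is the price the winner pays.
Jun did not win, so Jun pays nothing and receives nothing: payoff $0.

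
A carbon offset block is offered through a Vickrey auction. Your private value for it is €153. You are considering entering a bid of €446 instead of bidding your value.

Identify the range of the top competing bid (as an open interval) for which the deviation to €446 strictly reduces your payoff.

If the competing bid is below €153, both bids win at the same price — no difference.
If it is above €446, both bids lose — no difference.
If it lies strictly between €153 and €446, bidding your value loses (payoff 0) while bidding €446 wins at a price above your value (payoff negative).
So the deviation strictly hurts on the open interval (€153, €446).

(€153, €446)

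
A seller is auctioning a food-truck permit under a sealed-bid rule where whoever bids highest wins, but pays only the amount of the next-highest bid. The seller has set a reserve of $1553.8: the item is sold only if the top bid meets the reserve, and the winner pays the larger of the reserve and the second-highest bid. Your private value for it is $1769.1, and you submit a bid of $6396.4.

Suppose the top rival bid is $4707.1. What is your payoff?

Your bid $6396.4 is the highest and exceeds the reserve.
Price = max(second-highest bid, reserve) = max($4707.1, $1553.8) = $4707.1.
Payoff = $1769.1 − $4707.1 = −$2938.

−$2938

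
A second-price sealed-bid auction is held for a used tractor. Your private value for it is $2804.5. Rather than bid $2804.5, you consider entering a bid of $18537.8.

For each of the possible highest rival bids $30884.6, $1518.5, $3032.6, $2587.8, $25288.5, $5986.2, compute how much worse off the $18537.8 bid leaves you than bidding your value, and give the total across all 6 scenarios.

$3409.8

The deviation costs you only when the competing bid falls strictly between $2804.5 and $18537.8; elsewhere both bids give the same outcome.
$30884.6: outcomes coincide → loss $0.
$1518.5: outcomes coincide → loss $0.
$3032.6: truthful payoff $0, deviation payoff −$228.1 → loss $228.1.
$2587.8: outcomes coincide → loss $0.
$25288.5: outcomes coincide → loss $0.
$5986.2: truthful payoff $0, deviation payoff −$3181.7 → loss $3181.7.
Total loss = $228.1 + $3181.7 = $3409.8.
Because the price is fixed by the runner-up's bid, deviating from your value can only change a good outcome into a bad one — never the reverse.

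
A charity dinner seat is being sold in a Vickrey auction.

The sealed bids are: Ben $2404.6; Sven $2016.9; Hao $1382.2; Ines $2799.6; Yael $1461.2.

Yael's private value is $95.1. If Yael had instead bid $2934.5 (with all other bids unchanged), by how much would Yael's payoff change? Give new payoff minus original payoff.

The highest bid among the other bidders is $2799.6; Yael's bid doesn't change that.
Original bid $1461.2: Yael is not highest (top rival bid is $2799.6); payoff $0.
Alternative bid $2934.5: Yael is highest, pays the top rival bid $2799.6; payoff $95.1 − $2799.6 = −$2704.5.
Change in payoff = −$2704.5 − ($0) = −$2704.5.

−$2704.5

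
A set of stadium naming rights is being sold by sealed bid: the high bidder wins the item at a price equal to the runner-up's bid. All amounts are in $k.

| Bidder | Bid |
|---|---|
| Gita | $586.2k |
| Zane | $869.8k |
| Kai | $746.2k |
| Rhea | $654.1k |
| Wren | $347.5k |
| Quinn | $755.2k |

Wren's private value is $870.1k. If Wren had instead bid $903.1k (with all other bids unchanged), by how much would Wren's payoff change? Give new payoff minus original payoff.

$0.3k

The highest bid among the other bidders is $869.8k; Wren's bid doesn't change that.
Original bid $347.5k: Wren is not highest (top rival bid is $869.8k); payoff $0k.
Alternative bid $903.1k: Wren is highest, pays the top rival bid $869.8k; payoff $870.1k − $869.8k = $0.3k.
Change in payoff = $0.3k − ($0k) = $0.3k.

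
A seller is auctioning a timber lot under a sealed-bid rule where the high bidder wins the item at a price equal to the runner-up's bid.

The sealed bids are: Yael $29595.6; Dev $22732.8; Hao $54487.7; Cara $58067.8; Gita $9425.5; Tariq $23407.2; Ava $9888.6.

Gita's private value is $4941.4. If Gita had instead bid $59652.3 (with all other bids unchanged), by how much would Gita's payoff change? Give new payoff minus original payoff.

−$53126.4

The highest bid among the other bidders is $58067.8; Gita's bid doesn't change that.
Original bid $9425.5: Gita is not highest (top rival bid is $58067.8); payoff $0.
Alternative bid $59652.3: Gita is highest, pays the top rival bid $58067.8; payoff $4941.4 − $58067.8 = −$53126.4.
Change in payoff = −$53126.4 − ($0) = −$53126.4.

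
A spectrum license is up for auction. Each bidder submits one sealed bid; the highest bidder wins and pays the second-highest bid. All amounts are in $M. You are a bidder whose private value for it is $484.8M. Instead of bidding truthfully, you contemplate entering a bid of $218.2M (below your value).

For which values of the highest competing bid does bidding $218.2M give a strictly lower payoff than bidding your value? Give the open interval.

($218.2M, $484.8M)

If the competing bid is below $218.2M, both bids win at the same price — no difference.
If it is above $484.8M, both bids lose — no difference.
If it lies strictly between $218.2M and $484.8M, bidding your value wins at a price below your value (positive payoff) while bidding $218.2M loses (payoff 0).
So the deviation strictly hurts on the open interval ($218.2M, $484.8M).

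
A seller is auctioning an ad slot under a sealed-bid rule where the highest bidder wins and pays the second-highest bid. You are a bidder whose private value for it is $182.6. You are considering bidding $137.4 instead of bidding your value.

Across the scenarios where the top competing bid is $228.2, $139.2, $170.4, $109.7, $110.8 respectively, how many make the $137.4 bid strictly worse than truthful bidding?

2

The deviation hurts exactly when the highest competing bid lies strictly between $137.4 and $182.6 — underbidding then forfeits a profitable win.
$228.2: above both → same outcome either way.
$139.2: inside the interval → strictly worse (loss $43.4).
$170.4: inside the interval → strictly worse (loss $12.2).
$109.7: below both → same outcome either way.
$110.8: below both → same outcome either way.
Count: 2.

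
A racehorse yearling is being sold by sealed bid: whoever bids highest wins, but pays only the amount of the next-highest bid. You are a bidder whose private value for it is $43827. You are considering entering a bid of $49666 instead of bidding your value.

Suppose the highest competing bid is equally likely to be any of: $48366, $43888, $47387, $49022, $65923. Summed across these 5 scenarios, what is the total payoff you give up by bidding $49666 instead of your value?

The deviation costs you only when the competing bid falls strictly between $43827 and $49666; elsewhere both bids give the same outcome.
$48366: truthful payoff $0, deviation payoff −$4539 → loss $4539.
$43888: truthful payoff $0, deviation payoff −$61 → loss $61.
$47387: truthful payoff $0, deviation payoff −$3560 → loss $3560.
$49022: truthful payoff $0, deviation payoff −$5195 → loss $5195.
$65923: outcomes coincide → loss $0.
Total loss = $4539 + $61 + $3560 + $5195 = $13355.

$13355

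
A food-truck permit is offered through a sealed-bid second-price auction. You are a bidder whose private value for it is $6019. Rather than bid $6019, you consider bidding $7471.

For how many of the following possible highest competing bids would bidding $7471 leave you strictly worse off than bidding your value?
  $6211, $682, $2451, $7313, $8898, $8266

2

The deviation hurts exactly when the highest competing bid lies strictly between $6019 and $7471 — overbidding then wins at a price above your value.
$6211: inside the interval → strictly worse (loss $192).
$682: below both → same outcome either way.
$2451: below both → same outcome either way.
$7313: inside the interval → strictly worse (loss $1294).
$8898: above both → same outcome either way.
$8266: above both → same outcome either way.
Count: 2.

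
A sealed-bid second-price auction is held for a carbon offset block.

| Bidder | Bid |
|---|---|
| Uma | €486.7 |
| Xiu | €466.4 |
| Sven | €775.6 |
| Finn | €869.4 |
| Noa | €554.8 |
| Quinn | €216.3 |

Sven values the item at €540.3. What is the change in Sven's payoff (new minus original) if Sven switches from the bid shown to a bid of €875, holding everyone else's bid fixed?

−€329.1

The highest bid among the other bidders is €869.4; Sven's bid doesn't change that.
Original bid €775.6: Sven is not highest (top rival bid is €869.4); payoff €0.
Alternative bid €875: Sven is highest, pays the top rival bid €869.4; payoff €540.3 − €869.4 = −€329.1.
Change in payoff = −€329.1 − (€0) = −€329.1.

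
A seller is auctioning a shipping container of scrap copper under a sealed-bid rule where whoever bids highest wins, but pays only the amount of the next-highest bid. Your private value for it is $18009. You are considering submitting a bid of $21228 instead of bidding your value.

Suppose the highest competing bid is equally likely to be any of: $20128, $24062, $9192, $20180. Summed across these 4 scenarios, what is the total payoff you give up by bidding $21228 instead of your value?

$4290

The deviation costs you only when the competing bid falls strictly between $18009 and $21228; elsewhere both bids give the same outcome.
$20128: truthful payoff $0, deviation payoff −$2119 → loss $2119.
$24062: outcomes coincide → loss $0.
$9192: outcomes coincide → loss $0.
$20180: truthful payoff $0, deviation payoff −$2171 → loss $2171.
Total loss = $2119 + $2171 = $4290.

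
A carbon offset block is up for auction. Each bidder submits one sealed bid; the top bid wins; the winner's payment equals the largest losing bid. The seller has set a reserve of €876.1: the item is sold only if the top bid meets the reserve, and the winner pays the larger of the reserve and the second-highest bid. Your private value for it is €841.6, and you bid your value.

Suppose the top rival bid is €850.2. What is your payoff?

Your bid €841.6 is below the highest competing bid €850.2, so you lose. Payoff €0.

€0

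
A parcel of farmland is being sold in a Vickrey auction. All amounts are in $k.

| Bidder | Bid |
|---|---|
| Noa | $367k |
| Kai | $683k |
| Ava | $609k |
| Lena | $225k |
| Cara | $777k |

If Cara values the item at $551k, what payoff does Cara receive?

Highest bid: Cara at $777k, so Cara wins.
Second-highest bid: Kai at $683k — that is the price the winner pays.
Cara's payoff = value − price = $551k − $683k = −$132k.

−$132k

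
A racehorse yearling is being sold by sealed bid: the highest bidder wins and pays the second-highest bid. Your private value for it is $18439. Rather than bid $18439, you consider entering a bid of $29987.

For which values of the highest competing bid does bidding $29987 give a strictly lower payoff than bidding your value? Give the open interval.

If the competing bid is below $18439, both bids win at the same price — no difference.
If it is above $29987, both bids lose — no difference.
If it lies strictly between $18439 and $29987, bidding your value loses (payoff 0) while bidding $29987 wins at a price above your value (payoff negative).
So the deviation strictly hurts on the open interval ($18439, $29987).

($18439, $29987)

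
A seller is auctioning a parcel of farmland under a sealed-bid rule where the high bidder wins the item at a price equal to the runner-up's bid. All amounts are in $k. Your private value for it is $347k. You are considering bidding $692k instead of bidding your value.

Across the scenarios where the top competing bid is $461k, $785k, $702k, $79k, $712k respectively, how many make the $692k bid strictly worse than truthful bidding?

The deviation hurts exactly when the highest competing bid lies strictly between $347k and $692k — overbidding then wins at a price above your value.
$461k: inside the interval → strictly worse (loss $114k).
$785k: above both → same outcome either way.
$702k: above both → same outcome either way.
$79k: below both → same outcome either way.
$712k: above both → same outcome either way.
Count: 1.

1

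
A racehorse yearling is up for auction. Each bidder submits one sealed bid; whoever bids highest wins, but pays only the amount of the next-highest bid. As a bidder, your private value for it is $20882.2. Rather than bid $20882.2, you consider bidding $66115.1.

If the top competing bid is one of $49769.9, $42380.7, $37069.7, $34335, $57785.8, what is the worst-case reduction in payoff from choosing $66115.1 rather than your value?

$36903.6

$49769.9: truthful gives $0, deviation gives −$28887.7 → loss $28887.7.
$42380.7: truthful gives $0, deviation gives −$21498.5 → loss $21498.5.
$37069.7: truthful gives $0, deviation gives −$16187.5 → loss $16187.5.
$34335: truthful gives $0, deviation gives −$13452.8 → loss $13452.8.
$57785.8: truthful gives $0, deviation gives −$36903.6 → loss $36903.6.
Maximum loss: $36903.6.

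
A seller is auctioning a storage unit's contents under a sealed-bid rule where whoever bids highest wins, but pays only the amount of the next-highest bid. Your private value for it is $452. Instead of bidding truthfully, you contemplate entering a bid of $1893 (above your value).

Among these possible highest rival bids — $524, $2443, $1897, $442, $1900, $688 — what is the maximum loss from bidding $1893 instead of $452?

$236

$524: truthful gives $0, deviation gives −$72 → loss $72.
$2443: same outcome either way → loss $0.
$1897: same outcome either way → loss $0.
$442: same outcome either way → loss $0.
$1900: same outcome either way → loss $0.
$688: truthful gives $0, deviation gives −$236 → loss $236.
Maximum loss: $236.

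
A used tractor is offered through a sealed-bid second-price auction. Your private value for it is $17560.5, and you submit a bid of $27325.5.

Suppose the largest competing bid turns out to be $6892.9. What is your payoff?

$10667.6

Your bid $27325.5 exceeds the highest competing bid $6892.9, so you win.
In a second-price auction the winner pays the second-highest bid, $6892.9.
Payoff = value − price = $17560.5 − $6892.9 = $10667.6.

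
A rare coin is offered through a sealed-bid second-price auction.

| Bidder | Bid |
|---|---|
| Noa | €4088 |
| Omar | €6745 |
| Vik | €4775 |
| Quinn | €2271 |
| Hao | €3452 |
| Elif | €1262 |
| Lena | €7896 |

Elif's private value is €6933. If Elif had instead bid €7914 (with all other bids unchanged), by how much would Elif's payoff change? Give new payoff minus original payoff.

The highest bid among the other bidders is €7896; Elif's bid doesn't change that.
Original bid €1262: Elif is not highest (top rival bid is €7896); payoff €0.
Alternative bid €7914: Elif is highest, pays the top rival bid €7896; payoff €6933 − €7896 = −€963.
Change in payoff = −€963 − (€0) = −€963.

−€963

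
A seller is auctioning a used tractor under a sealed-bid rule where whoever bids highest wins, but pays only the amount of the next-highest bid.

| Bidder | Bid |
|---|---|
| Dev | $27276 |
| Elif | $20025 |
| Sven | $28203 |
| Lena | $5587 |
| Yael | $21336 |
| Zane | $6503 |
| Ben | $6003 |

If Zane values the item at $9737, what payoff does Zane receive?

Highest bid: Sven at $28203, so Sven wins.
Second-highest bid: Dev at $27276 — that is the price the winner pays.
Zane did not win, so Zane pays nothing and receives nothing: payoff $0.

$0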